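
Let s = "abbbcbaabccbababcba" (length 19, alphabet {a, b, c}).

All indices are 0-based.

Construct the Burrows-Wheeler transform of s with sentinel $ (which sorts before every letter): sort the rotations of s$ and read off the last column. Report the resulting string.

abbb$bacccaabababbcb

rank  rotation              last
    0  $abbbcbaabccbababcba  a
    1  a$abbbcbaabccbababcb  b
    2  aabccbababcba$abbbcb  b
    3  ababcba$abbbcbaabccb  b
    4  abbbcbaabccbababcba$  $
    5  abcba$abbbcbaabccbab  b
    6  abccbababcba$abbbcba  a
    7  ba$abbbcbaabccbababc  c
    8  baabccbababcba$abbbc  c
    9  bababcba$abbbcbaabcc  c
   10  babcba$abbbcbaabccba  a
   11  bbbcbaabccbababcba$a  a
   12  bbcbaabccbababcba$ab  b
   13  bcba$abbbcbaabccbaba  a
   14  bcbaabccbababcba$abb  b
   15  bccbababcba$abbbcbaa  a
   16  cba$abbbcbaabccbabab  b
   17  cbaabccbababcba$abbb  b
   18  cbababcba$abbbcbaabc  c
   19  ccbababcba$abbbcbaab  b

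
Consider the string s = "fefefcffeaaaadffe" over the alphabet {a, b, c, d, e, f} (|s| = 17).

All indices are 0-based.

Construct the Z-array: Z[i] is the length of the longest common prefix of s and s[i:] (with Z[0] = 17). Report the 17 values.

Z[0]=17
i=1: outside box; Z[1]=0
i=2: outside box; Z[2]=3 grow→box=[2,5)
i=3: min(r-i=2, Z[1]=0)=0; Z[3]=0
i=4: min(r-i=1, Z[2]=3)=1; Z[4]=1
i=5: outside box; Z[5]=0
i=6: outside box; Z[6]=1 grow→box=[6,7)
i=7: outside box; Z[7]=2 grow→box=[7,9)
i=8: min(r-i=1, Z[1]=0)=0; Z[8]=0
i=9: outside box; Z[9]=0
i=10: outside box; Z[10]=0
i=11: outside box; Z[11]=0
i=12: outside box; Z[12]=0
i=13: outside box; Z[13]=0
i=14: outside box; Z[14]=1 grow→box=[14,15)
i=15: outside box; Z[15]=2 grow→box=[15,17)
i=16: min(r-i=1, Z[1]=0)=0; Z[16]=0

[17, 0, 3, 0, 1, 0, 1, 2, 0, 0, 0, 0, 0, 0, 1, 2, 0]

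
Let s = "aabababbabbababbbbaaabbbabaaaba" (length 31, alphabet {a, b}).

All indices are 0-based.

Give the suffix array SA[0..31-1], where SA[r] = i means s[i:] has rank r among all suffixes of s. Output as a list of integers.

rank→(start, suffix):
  0 → (30, 'a')
  1 → (26, 'aaaba')
  2 → (18, 'aaabbbabaaaba')
  3 → (27, 'aaba')
  4 → (0, 'aabababbabbababbbbaaabbbabaaaba')
  5 → (19, 'aabbbabaaaba')
  6 → (28, 'aba')
  7 → (24, 'abaaaba')
  8 → (1, 'abababbabbababbbbaaabbbabaaaba')
  9 → (3, 'ababbabbababbbbaaabbbabaaaba')
  10 → (11, 'ababbbbaaabbbabaaaba')
  11 → (8, 'abbababbbbaaabbbabaaaba')
  12 → (5, 'abbabbababbbbaaabbbabaaaba')
  13 → (20, 'abbbabaaaba')
  14 → (13, 'abbbbaaabbbabaaaba')
  15 → (29, 'ba')
  16 → (25, 'baaaba')
  17 → (17, 'baaabbbabaaaba')
  18 → (23, 'babaaaba')
  19 → (2, 'bababbabbababbbbaaabbbabaaaba')
  20 → (10, 'bababbbbaaabbbabaaaba')
  21 → (7, 'babbababbbbaaabbbabaaaba')
  22 → (4, 'babbabbababbbbaaabbbabaaaba')
  23 → (12, 'babbbbaaabbbabaaaba')
  24 → (16, 'bbaaabbbabaaaba')
  25 → (22, 'bbabaaaba')
  26 → (9, 'bbababbbbaaabbbabaaaba')
  27 → (6, 'bbabbababbbbaaabbbabaaaba')
  28 → (15, 'bbbaaabbbabaaaba')
  29 → (21, 'bbbabaaaba')
  30 → (14, 'bbbbaaabbbabaaaba')

[30, 26, 18, 27, 0, 19, 28, 24, 1, 3, 11, 8, 5, 20, 13, 29, 25, 17, 23, 2, 10, 7, 4, 12, 16, 22, 9, 6, 15, 21, 14]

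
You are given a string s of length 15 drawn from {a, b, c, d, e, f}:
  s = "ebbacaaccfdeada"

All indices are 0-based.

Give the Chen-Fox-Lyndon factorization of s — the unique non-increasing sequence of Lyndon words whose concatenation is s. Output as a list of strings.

emit factor 1: 'e' (i=0, period=1)
emit factor 2: 'b' (i=1, period=1)
emit factor 3: 'b' (i=2, period=1)
emit factor 4: 'ac' (i=3, period=2)
emit factor 5: 'aaccfdead' (i=5, period=9)
emit factor 6: 'a' (i=14, period=1)

["e", "b", "b", "ac", "aaccfdead", "a"]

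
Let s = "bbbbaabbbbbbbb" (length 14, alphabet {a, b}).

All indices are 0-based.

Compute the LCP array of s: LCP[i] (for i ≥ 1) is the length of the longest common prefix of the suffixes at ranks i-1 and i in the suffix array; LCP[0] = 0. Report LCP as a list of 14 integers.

rank→(start, suffix):
  0 → (4, 'aabbbbbbbb')
  1 → (5, 'abbbbbbbb')
  2 → (13, 'b')
  3 → (3, 'baabbbbbbbb')
  4 → (12, 'bb')
  5 → (2, 'bbaabbbbbbbb')
  6 → (11, 'bbb')
  7 → (1, 'bbbaabbbbbbbb')
  8 → (10, 'bbbb')
  9 → (0, 'bbbbaabbbbbbbb')
  10 → (9, 'bbbbb')
  11 → (8, 'bbbbbb')
  12 → (7, 'bbbbbbb')
  13 → (6, 'bbbbbbbb')

SA = [4, 5, 13, 3, 12, 2, 11, 1, 10, 0, 9, 8, 7, 6]
[i] adj suffixes → lcp
  [1] 4/5 → 1 ('a')
  [2] 5/13 → 0 ('')
  [3] 13/3 → 1 ('b')
  [4] 3/12 → 1 ('b')
  [5] 12/2 → 2 ('bb')
  [6] 2/11 → 2 ('bb')
  [7] 11/1 → 3 ('bbb')
  [8] 1/10 → 3 ('bbb')
  [9] 10/0 → 4 ('bbbb')
  [10] 0/9 → 4 ('bbbb')
  [11] 9/8 → 5 ('bbbbb')
  [12] 8/7 → 6 ('bbbbbb')
  [13] 7/6 → 7 ('bbbbbbb')

[0, 1, 0, 1, 1, 2, 2, 3, 3, 4, 4, 5, 6, 7]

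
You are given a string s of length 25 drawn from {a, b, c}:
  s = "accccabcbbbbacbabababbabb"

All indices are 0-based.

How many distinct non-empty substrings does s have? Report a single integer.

rank | idx | suffix
   0 |  15 | abababbabb
   1 |  17 | ababbabb
   2 |  22 | abb
   3 |  19 | abbabb
   4 |   5 | abcbbbbacbabababbabb
   5 |  12 | acbabababbabb
   6 |   0 | accccabcbbbbacbabababbabb
   7 |  24 | b
   8 |  14 | babababbabb
   9 |  16 | bababbabb
  10 |  21 | babb
  11 |  18 | babbabb
  12 |  11 | bacbabababbabb
  13 |  23 | bb
  14 |  20 | bbabb
  15 |  10 | bbacbabababbabb
  16 |   9 | bbbacbabababbabb
  17 |   8 | bbbbacbabababbabb
  18 |   6 | bcbbbbacbabababbabb
  19 |   4 | cabcbbbbacbabababbabb
  20 |  13 | cbabababbabb
  21 |   7 | cbbbbacbabababbabb
  22 |   3 | ccabcbbbbacbabababbabb
  23 |   2 | cccabcbbbbacbabababbabb
  24 |   1 | ccccabcbbbbacbabababbabb

SA = [15, 17, 22, 19, 5, 12, 0, 24, 14, 16, 21, 18, 11, 23, 20, 10, 9, 8, 6, 4, 13, 7, 3, 2, 1]
i: (SA[i-1],SA[i]) lcp shared
  1: (15,17) 4 'abab'
  2: (17,22) 2 'ab'
  3: (22,19) 3 'abb'
  4: (19,5) 2 'ab'
  5: (5,12) 1 'a'
  6: (12,0) 2 'ac'
  7: (0,24) 0 ''
  8: (24,14) 1 'b'
  9: (14,16) 5 'babab'
  10: (16,21) 3 'bab'
  11: (21,18) 4 'babb'
  12: (18,11) 2 'ba'
  13: (11,23) 1 'b'
  14: (23,20) 2 'bb'
  15: (20,10) 3 'bba'
  16: (10,9) 2 'bb'
  17: (9,8) 3 'bbb'
  18: (8,6) 1 'b'
  19: (6,4) 0 ''
  20: (4,13) 1 'c'
  21: (13,7) 2 'cb'
  22: (7,3) 1 'c'
  23: (3,2) 2 'cc'
  24: (2,1) 3 'ccc'

n(n+1)/2 = 25·26/2 = 325
Σ LCP = 0 + 4 + 2 + 3 + 2 + 1 + 2 + 0 + 1 + 5 + 3 + 4 + 2 + 1 + 2 + 3 + 2 + 3 + 1 + 0 + 1 + 2 + 1 + 2 + 3 = 50
distinct = 325 − 50 = 275

275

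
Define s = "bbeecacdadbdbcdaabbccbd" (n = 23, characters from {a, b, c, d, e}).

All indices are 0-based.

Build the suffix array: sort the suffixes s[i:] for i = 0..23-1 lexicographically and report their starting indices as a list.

[15, 16, 5, 8, 17, 0, 18, 12, 21, 10, 1, 4, 20, 19, 13, 6, 22, 14, 7, 11, 9, 3, 2]

rank | idx | suffix
   0 |  15 | aabbccbd
   1 |  16 | abbccbd
   2 |   5 | acdadbdbcdaabbccbd
   3 |   8 | adbdbcdaabbccbd
   4 |  17 | bbccbd
   5 |   0 | bbeecacdadbdbcdaabbccbd
   6 |  18 | bccbd
   7 |  12 | bcdaabbccbd
   8 |  21 | bd
   9 |  10 | bdbcdaabbccbd
  10 |   1 | beecacdadbdbcdaabbccbd
  11 |   4 | cacdadbdbcdaabbccbd
  12 |  20 | cbd
  13 |  19 | ccbd
  14 |  13 | cdaabbccbd
  15 |   6 | cdadbdbcdaabbccbd
  16 |  22 | d
  17 |  14 | daabbccbd
  18 |   7 | dadbdbcdaabbccbd
  19 |  11 | dbcdaabbccbd
  20 |   9 | dbdbcdaabbccbd
  21 |   3 | ecacdadbdbcdaabbccbd
  22 |   2 | eecacdadbdbcdaabbccbd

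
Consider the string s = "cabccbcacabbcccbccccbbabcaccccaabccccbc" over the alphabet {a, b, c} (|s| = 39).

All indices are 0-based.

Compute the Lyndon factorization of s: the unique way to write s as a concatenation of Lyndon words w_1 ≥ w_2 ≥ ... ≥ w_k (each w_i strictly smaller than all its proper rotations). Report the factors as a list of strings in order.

emit factor 1: 'c' (i=0, period=1)
emit factor 2: 'abccbcac' (i=1, period=8)
emit factor 3: 'abbcccbccccbbabcacccc' (i=9, period=21)
emit factor 4: 'aabccccbc' (i=30, period=9)

["c", "abccbcac", "abbcccbccccbbabcacccc", "aabccccbc"]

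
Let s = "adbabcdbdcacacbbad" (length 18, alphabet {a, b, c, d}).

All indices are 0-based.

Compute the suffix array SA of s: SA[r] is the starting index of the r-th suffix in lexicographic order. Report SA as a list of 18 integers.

[3, 10, 12, 16, 0, 2, 15, 14, 4, 7, 9, 11, 13, 5, 17, 1, 6, 8]

rank→(start, suffix):
  0 → (3, 'abcdbdcacacbbad')
  1 → (10, 'acacbbad')
  2 → (12, 'acbbad')
  3 → (16, 'ad')
  4 → (0, 'adbabcdbdcacacbbad')
  5 → (2, 'babcdbdcacacbbad')
  6 → (15, 'bad')
  7 → (14, 'bbad')
  8 → (4, 'bcdbdcacacbbad')
  9 → (7, 'bdcacacbbad')
  10 → (9, 'cacacbbad')
  11 → (11, 'cacbbad')
  12 → (13, 'cbbad')
  13 → (5, 'cdbdcacacbbad')
  14 → (17, 'd')
  15 → (1, 'dbabcdbdcacacbbad')
  16 → (6, 'dbdcacacbbad')
  17 → (8, 'dcacacbbad')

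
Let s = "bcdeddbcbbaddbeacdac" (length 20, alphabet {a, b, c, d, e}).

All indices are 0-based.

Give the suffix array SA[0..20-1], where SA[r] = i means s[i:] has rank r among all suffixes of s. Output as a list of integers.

[18, 15, 10, 9, 8, 6, 0, 13, 19, 7, 16, 1, 17, 5, 12, 4, 11, 2, 14, 3]

sorted suffixes:
  #0 SA[0]=18  'ac'
  #1 SA[1]=15  'acdac'
  #2 SA[2]=10  'addbeacdac'
  #3 SA[3]=9  'baddbeacdac'
  #4 SA[4]=8  'bbaddbeacdac'
  #5 SA[5]=6  'bcbbaddbeacdac'
  #6 SA[6]=0  'bcdeddbcbbaddbeacdac'
  #7 SA[7]=13  'beacdac'
  #8 SA[8]=19  'c'
  #9 SA[9]=7  'cbbaddbeacdac'
  #10 SA[10]=16  'cdac'
  #11 SA[11]=1  'cdeddbcbbaddbeacdac'
  #12 SA[12]=17  'dac'
  #13 SA[13]=5  'dbcbbaddbeacdac'
  #14 SA[14]=12  'dbeacdac'
  #15 SA[15]=4  'ddbcbbaddbeacdac'
  #16 SA[16]=11  'ddbeacdac'
  #17 SA[17]=2  'deddbcbbaddbeacdac'
  #18 SA[18]=14  'eacdac'
  #19 SA[19]=3  'eddbcbbaddbeacdac'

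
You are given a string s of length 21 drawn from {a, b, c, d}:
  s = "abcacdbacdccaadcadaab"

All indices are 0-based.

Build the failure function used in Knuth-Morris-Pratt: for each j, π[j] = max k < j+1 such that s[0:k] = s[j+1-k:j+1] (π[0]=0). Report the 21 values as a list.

[0, 0, 0, 1, 0, 0, 0, 1, 0, 0, 0, 0, 1, 1, 0, 0, 1, 0, 1, 1, 2]

π[0] = 0
j=1 s[j]='b': π[1]=0 (border '')
j=2 s[j]='c': π[2]=0 (border '')
j=3 s[j]='a': π[3]=1 (border 'a')
j=4 s[j]='c': k: 1→0; π[4]=0 (border '')
j=5 s[j]='d': π[5]=0 (border '')
j=6 s[j]='b': π[6]=0 (border '')
j=7 s[j]='a': π[7]=1 (border 'a')
j=8 s[j]='c': k: 1→0; π[8]=0 (border '')
j=9 s[j]='d': π[9]=0 (border '')
j=10 s[j]='c': π[10]=0 (border '')
j=11 s[j]='c': π[11]=0 (border '')
j=12 s[j]='a': π[12]=1 (border 'a')
j=13 s[j]='a': k: 1→0; π[13]=1 (border 'a')
j=14 s[j]='d': k: 1→0; π[14]=0 (border '')
j=15 s[j]='c': π[15]=0 (border '')
j=16 s[j]='a': π[16]=1 (border 'a')
j=17 s[j]='d': k: 1→0; π[17]=0 (border '')
j=18 s[j]='a': π[18]=1 (border 'a')
j=19 s[j]='a': k: 1→0; π[19]=1 (border 'a')
j=20 s[j]='b': π[20]=2 (border 'ab')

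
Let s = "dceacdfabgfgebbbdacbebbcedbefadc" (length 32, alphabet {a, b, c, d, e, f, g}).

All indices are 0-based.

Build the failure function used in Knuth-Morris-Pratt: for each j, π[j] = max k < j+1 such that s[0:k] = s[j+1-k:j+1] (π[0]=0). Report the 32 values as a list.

π[0] = 0
j=1 s[j]='c': π[1]=0 (border '')
j=2 s[j]='e': π[2]=0 (border '')
j=3 s[j]='a': π[3]=0 (border '')
j=4 s[j]='c': π[4]=0 (border '')
j=5 s[j]='d': π[5]=1 (border 'd')
j=6 s[j]='f': k: 1→0; π[6]=0 (border '')
j=7 s[j]='a': π[7]=0 (border '')
j=8 s[j]='b': π[8]=0 (border '')
j=9 s[j]='g': π[9]=0 (border '')
j=10 s[j]='f': π[10]=0 (border '')
j=11 s[j]='g': π[11]=0 (border '')
j=12 s[j]='e': π[12]=0 (border '')
j=13 s[j]='b': π[13]=0 (border '')
j=14 s[j]='b': π[14]=0 (border '')
j=15 s[j]='b': π[15]=0 (border '')
j=16 s[j]='d': π[16]=1 (border 'd')
j=17 s[j]='a': k: 1→0; π[17]=0 (border '')
j=18 s[j]='c': π[18]=0 (border '')
j=19 s[j]='b': π[19]=0 (border '')
j=20 s[j]='e': π[20]=0 (border '')
j=21 s[j]='b': π[21]=0 (border '')
j=22 s[j]='b': π[22]=0 (border '')
j=23 s[j]='c': π[23]=0 (border '')
j=24 s[j]='e': π[24]=0 (border '')
j=25 s[j]='d': π[25]=1 (border 'd')
j=26 s[j]='b': k: 1→0; π[26]=0 (border '')
j=27 s[j]='e': π[27]=0 (border '')
j=28 s[j]='f': π[28]=0 (border '')
j=29 s[j]='a': π[29]=0 (border '')
j=30 s[j]='d': π[30]=1 (border 'd')
j=31 s[j]='c': π[31]=2 (border 'dc')

[0, 0, 0, 0, 0, 1, 0, 0, 0, 0, 0, 0, 0, 0, 0, 0, 1, 0, 0, 0, 0, 0, 0, 0, 0, 1, 0, 0, 0, 0, 1, 2]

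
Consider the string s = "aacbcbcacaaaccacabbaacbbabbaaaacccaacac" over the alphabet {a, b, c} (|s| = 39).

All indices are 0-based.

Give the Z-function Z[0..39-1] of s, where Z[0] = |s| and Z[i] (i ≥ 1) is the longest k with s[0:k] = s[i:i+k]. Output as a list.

Z[0]=39
i=1: i≥r, start 0; Z[1]=1 extend→box=[1,2)
i=2: i≥r, start 0; Z[2]=0
i=3: i≥r, start 0; Z[3]=0
i=4: i≥r, start 0; Z[4]=0
i=5: i≥r, start 0; Z[5]=0
i=6: i≥r, start 0; Z[6]=0
i=7: i≥r, start 0; Z[7]=1 extend→box=[7,8)
i=8: i≥r, start 0; Z[8]=0
i=9: i≥r, start 0; Z[9]=2 extend→box=[9,11)
i=10: min(r-i=1, Z[1]=1)=1; Z[10]=3 extend→box=[10,13)
i=11: min(r-i=2, Z[1]=1)=1; Z[11]=1
i=12: min(r-i=1, Z[2]=0)=0; Z[12]=0
i=13: i≥r, start 0; Z[13]=0
i=14: i≥r, start 0; Z[14]=1 extend→box=[14,15)
i=15: i≥r, start 0; Z[15]=0
i=16: i≥r, start 0; Z[16]=1 extend→box=[16,17)
i=17: i≥r, start 0; Z[17]=0
i=18: i≥r, start 0; Z[18]=0
i=19: i≥r, start 0; Z[19]=4 extend→box=[19,23)
i=20: min(r-i=3, Z[1]=1)=1; Z[20]=1
i=21: min(r-i=2, Z[2]=0)=0; Z[21]=0
i=22: min(r-i=1, Z[3]=0)=0; Z[22]=0
i=23: i≥r, start 0; Z[23]=0
i=24: i≥r, start 0; Z[24]=1 extend→box=[24,25)
i=25: i≥r, start 0; Z[25]=0
i=26: i≥r, start 0; Z[26]=0
i=27: i≥r, start 0; Z[27]=2 extend→box=[27,29)
i=28: min(r-i=1, Z[1]=1)=1; Z[28]=2 extend→box=[28,30)
i=29: min(r-i=1, Z[1]=1)=1; Z[29]=3 extend→box=[29,32)
i=30: min(r-i=2, Z[1]=1)=1; Z[30]=1
i=31: min(r-i=1, Z[2]=0)=0; Z[31]=0
i=32: i≥r, start 0; Z[32]=0
i=33: i≥r, start 0; Z[33]=0
i=34: i≥r, start 0; Z[34]=3 extend→box=[34,37)
i=35: min(r-i=2, Z[1]=1)=1; Z[35]=1
i=36: min(r-i=1, Z[2]=0)=0; Z[36]=0
i=37: i≥r, start 0; Z[37]=1 extend→box=[37,38)
i=38: i≥r, start 0; Z[38]=0

[39, 1, 0, 0, 0, 0, 0, 1, 0, 2, 3, 1, 0, 0, 1, 0, 1, 0, 0, 4, 1, 0, 0, 0, 1, 0, 0, 2, 2, 3, 1, 0, 0, 0, 3, 1, 0, 1, 0]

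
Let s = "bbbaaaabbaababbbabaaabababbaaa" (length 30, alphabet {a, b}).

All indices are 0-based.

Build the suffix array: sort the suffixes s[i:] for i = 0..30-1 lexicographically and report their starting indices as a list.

rank→(start, suffix):
  0 → (29, 'a')
  1 → (28, 'aa')
  2 → (27, 'aaa')
  3 → (3, 'aaaabbaababbbabaaabababbaaa')
  4 → (18, 'aaabababbaaa')
  5 → (4, 'aaabbaababbbabaaabababbaaa')
  6 → (19, 'aabababbaaa')
  7 → (9, 'aababbbabaaabababbaaa')
  8 → (5, 'aabbaababbbabaaabababbaaa')
  9 → (16, 'abaaabababbaaa')
  10 → (20, 'abababbaaa')
  11 → (22, 'ababbaaa')
  12 → (10, 'ababbbabaaabababbaaa')
  13 → (24, 'abbaaa')
  14 → (6, 'abbaababbbabaaabababbaaa')
  15 → (12, 'abbbabaaabababbaaa')
  16 → (26, 'baaa')
  17 → (2, 'baaaabbaababbbabaaabababbaaa')
  18 → (17, 'baaabababbaaa')
  19 → (8, 'baababbbabaaabababbaaa')
  20 → (15, 'babaaabababbaaa')
  21 → (21, 'bababbaaa')
  22 → (23, 'babbaaa')
  23 → (11, 'babbbabaaabababbaaa')
  24 → (25, 'bbaaa')
  25 → (1, 'bbaaaabbaababbbabaaabababbaaa')
  26 → (7, 'bbaababbbabaaabababbaaa')
  27 → (14, 'bbabaaabababbaaa')
  28 → (0, 'bbbaaaabbaababbbabaaabababbaaa')
  29 → (13, 'bbbabaaabababbaaa')

[29, 28, 27, 3, 18, 4, 19, 9, 5, 16, 20, 22, 10, 24, 6, 12, 26, 2, 17, 8, 15, 21, 23, 11, 25, 1, 7, 14, 0, 13]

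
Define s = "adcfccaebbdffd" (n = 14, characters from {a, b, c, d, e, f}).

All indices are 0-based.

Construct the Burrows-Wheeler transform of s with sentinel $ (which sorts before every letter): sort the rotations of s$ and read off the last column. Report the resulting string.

d$cebcfdfabacfd

rank  rotation         last
    0  $adcfccaebbdffd  d
    1  adcfccaebbdffd$  $
    2  aebbdffd$adcfcc  c
    3  bbdffd$adcfccae  e
    4  bdffd$adcfccaeb  b
    5  caebbdffd$adcfc  c
    6  ccaebbdffd$adcf  f
    7  cfccaebbdffd$ad  d
    8  d$adcfccaebbdff  f
    9  dcfccaebbdffd$a  a
   10  dffd$adcfccaebb  b
   11  ebbdffd$adcfcca  a
   12  fccaebbdffd$adc  c
   13  fd$adcfccaebbdf  f
   14  ffd$adcfccaebbd  d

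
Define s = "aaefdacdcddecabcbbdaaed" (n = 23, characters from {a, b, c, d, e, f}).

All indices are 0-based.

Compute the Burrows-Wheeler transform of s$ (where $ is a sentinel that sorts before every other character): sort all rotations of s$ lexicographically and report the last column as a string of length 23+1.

dd$cdaacabebadebfccddaae

rank  rotation                  last
    0  $aaefdacdcddecabcbbdaaed  d
    1  aaed$aaefdacdcddecabcbbd  d
    2  aaefdacdcddecabcbbdaaed$  $
    3  abcbbdaaed$aaefdacdcddec  c
    4  acdcddecabcbbdaaed$aaefd  d
    5  aed$aaefdacdcddecabcbbda  a
    6  aefdacdcddecabcbbdaaed$a  a
    7  bbdaaed$aaefdacdcddecabc  c
    8  bcbbdaaed$aaefdacdcddeca  a
    9  bdaaed$aaefdacdcddecabcb  b
   10  cabcbbdaaed$aaefdacdcdde  e
   11  cbbdaaed$aaefdacdcddecab  b
   12  cdcddecabcbbdaaed$aaefda  a
   13  cddecabcbbdaaed$aaefdacd  d
   14  d$aaefdacdcddecabcbbdaae  e
   15  daaed$aaefdacdcddecabcbb  b
   16  dacdcddecabcbbdaaed$aaef  f
   17  dcddecabcbbdaaed$aaefdac  c
   18  ddecabcbbdaaed$aaefdacdc  c
   19  decabcbbdaaed$aaefdacdcd  d
   20  ecabcbbdaaed$aaefdacdcdd  d
   21  ed$aaefdacdcddecabcbbdaa  a
   22  efdacdcddecabcbbdaaed$aa  a
   23  fdacdcddecabcbbdaaed$aae  e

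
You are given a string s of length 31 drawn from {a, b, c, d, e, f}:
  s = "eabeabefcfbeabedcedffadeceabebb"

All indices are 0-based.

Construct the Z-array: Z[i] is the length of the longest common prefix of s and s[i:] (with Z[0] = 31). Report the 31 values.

[31, 0, 0, 4, 0, 0, 1, 0, 0, 0, 0, 4, 0, 0, 1, 0, 0, 1, 0, 0, 0, 0, 0, 1, 0, 4, 0, 0, 1, 0, 0]

Z[0]=31
i=1: fresh scan; Z[1]=0
i=2: fresh scan; Z[2]=0
i=3: fresh scan; Z[3]=4 extend→box=[3,7)
i=4: min(r-i=3, Z[1]=0)=0; Z[4]=0
i=5: min(r-i=2, Z[2]=0)=0; Z[5]=0
i=6: min(r-i=1, Z[3]=4)=1; Z[6]=1
i=7: fresh scan; Z[7]=0
i=8: fresh scan; Z[8]=0
i=9: fresh scan; Z[9]=0
i=10: fresh scan; Z[10]=0
i=11: fresh scan; Z[11]=4 extend→box=[11,15)
i=12: min(r-i=3, Z[1]=0)=0; Z[12]=0
i=13: min(r-i=2, Z[2]=0)=0; Z[13]=0
i=14: min(r-i=1, Z[3]=4)=1; Z[14]=1
i=15: fresh scan; Z[15]=0
i=16: fresh scan; Z[16]=0
i=17: fresh scan; Z[17]=1 extend→box=[17,18)
i=18: fresh scan; Z[18]=0
i=19: fresh scan; Z[19]=0
i=20: fresh scan; Z[20]=0
i=21: fresh scan; Z[21]=0
i=22: fresh scan; Z[22]=0
i=23: fresh scan; Z[23]=1 extend→box=[23,24)
i=24: fresh scan; Z[24]=0
i=25: fresh scan; Z[25]=4 extend→box=[25,29)
i=26: min(r-i=3, Z[1]=0)=0; Z[26]=0
i=27: min(r-i=2, Z[2]=0)=0; Z[27]=0
i=28: min(r-i=1, Z[3]=4)=1; Z[28]=1
i=29: fresh scan; Z[29]=0
i=30: fresh scan; Z[30]=0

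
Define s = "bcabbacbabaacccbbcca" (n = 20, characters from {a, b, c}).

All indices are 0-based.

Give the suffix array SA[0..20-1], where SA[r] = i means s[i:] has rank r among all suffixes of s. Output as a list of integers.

[19, 10, 8, 2, 5, 11, 9, 7, 4, 3, 15, 0, 16, 18, 1, 6, 14, 17, 13, 12]

rank | idx | suffix
   0 |  19 | a
   1 |  10 | aacccbbcca
   2 |   8 | abaacccbbcca
   3 |   2 | abbacbabaacccbbcca
   4 |   5 | acbabaacccbbcca
   5 |  11 | acccbbcca
   6 |   9 | baacccbbcca
   7 |   7 | babaacccbbcca
   8 |   4 | bacbabaacccbbcca
   9 |   3 | bbacbabaacccbbcca
  10 |  15 | bbcca
  11 |   0 | bcabbacbabaacccbbcca
  12 |  16 | bcca
  13 |  18 | ca
  14 |   1 | cabbacbabaacccbbcca
  15 |   6 | cbabaacccbbcca
  16 |  14 | cbbcca
  17 |  17 | cca
  18 |  13 | ccbbcca
  19 |  12 | cccbbcca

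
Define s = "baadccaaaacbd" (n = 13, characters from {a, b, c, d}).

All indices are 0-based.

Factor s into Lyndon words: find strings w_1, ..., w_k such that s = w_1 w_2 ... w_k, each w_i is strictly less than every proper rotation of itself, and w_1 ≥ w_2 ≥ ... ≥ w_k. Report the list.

emit factor 1: 'b' (i=0, period=1)
emit factor 2: 'aadcc' (i=1, period=5)
emit factor 3: 'aaaacbd' (i=6, period=7)

["b", "aadcc", "aaaacbd"]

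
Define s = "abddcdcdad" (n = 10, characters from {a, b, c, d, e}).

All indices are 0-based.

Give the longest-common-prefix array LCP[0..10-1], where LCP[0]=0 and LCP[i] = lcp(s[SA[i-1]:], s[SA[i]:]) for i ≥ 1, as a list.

sorted suffixes:
  #0 SA[0]=0  'abddcdcdad'
  #1 SA[1]=8  'ad'
  #2 SA[2]=1  'bddcdcdad'
  #3 SA[3]=6  'cdad'
  #4 SA[4]=4  'cdcdad'
  #5 SA[5]=9  'd'
  #6 SA[6]=7  'dad'
  #7 SA[7]=5  'dcdad'
  #8 SA[8]=3  'dcdcdad'
  #9 SA[9]=2  'ddcdcdad'

SA = [0, 8, 1, 6, 4, 9, 7, 5, 3, 2]
i: (SA[i-1],SA[i]) lcp shared
  1: (0,8) 1 'a'
  2: (8,1) 0 ''
  3: (1,6) 0 ''
  4: (6,4) 2 'cd'
  5: (4,9) 0 ''
  6: (9,7) 1 'd'
  7: (7,5) 1 'd'
  8: (5,3) 3 'dcd'
  9: (3,2) 1 'd'

[0, 1, 0, 0, 2, 0, 1, 1, 3, 1]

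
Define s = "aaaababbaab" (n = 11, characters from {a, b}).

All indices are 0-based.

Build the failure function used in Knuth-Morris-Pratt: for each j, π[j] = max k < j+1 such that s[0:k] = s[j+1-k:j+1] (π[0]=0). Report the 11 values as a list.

[0, 1, 2, 3, 0, 1, 0, 0, 1, 2, 0]

π[0] = 0
j=1 s[j]='a': π[1]=1 (border 'a')
j=2 s[j]='a': π[2]=2 (border 'aa')
j=3 s[j]='a': π[3]=3 (border 'aaa')
j=4 s[j]='b': k: 3→2→1→0; π[4]=0 (border '')
j=5 s[j]='a': π[5]=1 (border 'a')
j=6 s[j]='b': k: 1→0; π[6]=0 (border '')
j=7 s[j]='b': π[7]=0 (border '')
j=8 s[j]='a': π[8]=1 (border 'a')
j=9 s[j]='a': π[9]=2 (border 'aa')
j=10 s[j]='b': k: 2→1→0; π[10]=0 (border '')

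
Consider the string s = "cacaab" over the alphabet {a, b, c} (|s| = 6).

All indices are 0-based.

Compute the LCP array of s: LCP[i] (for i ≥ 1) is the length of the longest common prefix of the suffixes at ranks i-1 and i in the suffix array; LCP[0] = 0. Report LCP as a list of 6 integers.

rank | idx | suffix
   0 |   3 | aab
   1 |   4 | ab
   2 |   1 | acaab
   3 |   5 | b
   4 |   2 | caab
   5 |   0 | cacaab

SA = [3, 4, 1, 5, 2, 0]
rank  pair      lcp
   1  s[3:],s[4:]  1  'a'
   2  s[4:],s[1:]  1  'a'
   3  s[1:],s[5:]  0  ''
   4  s[5:],s[2:]  0  ''
   5  s[2:],s[0:]  2  'ca'

[0, 1, 1, 0, 0, 2]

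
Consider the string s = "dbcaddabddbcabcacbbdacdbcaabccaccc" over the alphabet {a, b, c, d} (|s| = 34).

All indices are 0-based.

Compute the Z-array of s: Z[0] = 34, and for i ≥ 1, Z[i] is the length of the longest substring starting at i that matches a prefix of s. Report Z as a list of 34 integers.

Z[0]=34
i=1: outside box; Z[1]=0
i=2: outside box; Z[2]=0
i=3: outside box; Z[3]=0
i=4: outside box; Z[4]=1 grow→box=[4,5)
i=5: outside box; Z[5]=1 grow→box=[5,6)
i=6: outside box; Z[6]=0
i=7: outside box; Z[7]=0
i=8: outside box; Z[8]=1 grow→box=[8,9)
i=9: outside box; Z[9]=4 grow→box=[9,13)
i=10: min(r-i=3, Z[1]=0)=0; Z[10]=0
i=11: min(r-i=2, Z[2]=0)=0; Z[11]=0
i=12: min(r-i=1, Z[3]=0)=0; Z[12]=0
i=13: outside box; Z[13]=0
i=14: outside box; Z[14]=0
i=15: outside box; Z[15]=0
i=16: outside box; Z[16]=0
i=17: outside box; Z[17]=0
i=18: outside box; Z[18]=0
i=19: outside box; Z[19]=1 grow→box=[19,20)
i=20: outside box; Z[20]=0
i=21: outside box; Z[21]=0
i=22: outside box; Z[22]=4 grow→box=[22,26)
i=23: min(r-i=3, Z[1]=0)=0; Z[23]=0
i=24: min(r-i=2, Z[2]=0)=0; Z[24]=0
i=25: min(r-i=1, Z[3]=0)=0; Z[25]=0
i=26: outside box; Z[26]=0
i=27: outside box; Z[27]=0
i=28: outside box; Z[28]=0
i=29: outside box; Z[29]=0
i=30: outside box; Z[30]=0
i=31: outside box; Z[31]=0
i=32: outside box; Z[32]=0
i=33: outside box; Z[33]=0

[34, 0, 0, 0, 1, 1, 0, 0, 1, 4, 0, 0, 0, 0, 0, 0, 0, 0, 0, 1, 0, 0, 4, 0, 0, 0, 0, 0, 0, 0, 0, 0, 0, 0]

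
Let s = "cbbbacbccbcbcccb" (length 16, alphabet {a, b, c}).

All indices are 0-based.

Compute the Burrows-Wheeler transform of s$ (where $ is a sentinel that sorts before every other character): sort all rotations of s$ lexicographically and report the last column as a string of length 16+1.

bbcbbccccc$cabcbb

rank  rotation           last
    0  $cbbbacbccbcbcccb  b
    1  acbccbcbcccb$cbbb  b
    2  b$cbbbacbccbcbccc  c
    3  bacbccbcbcccb$cbb  b
    4  bbacbccbcbcccb$cb  b
    5  bbbacbccbcbcccb$c  c
    6  bcbcccb$cbbbacbcc  c
    7  bccbcbcccb$cbbbac  c
    8  bcccb$cbbbacbccbc  c
    9  cb$cbbbacbccbcbcc  c
   10  cbbbacbccbcbcccb$  $
   11  cbcbcccb$cbbbacbc  c
   12  cbccbcbcccb$cbbba  a
   13  cbcccb$cbbbacbccb  b
   14  ccb$cbbbacbccbcbc  c
   15  ccbcbcccb$cbbbacb  b
   16  cccb$cbbbacbccbcb  b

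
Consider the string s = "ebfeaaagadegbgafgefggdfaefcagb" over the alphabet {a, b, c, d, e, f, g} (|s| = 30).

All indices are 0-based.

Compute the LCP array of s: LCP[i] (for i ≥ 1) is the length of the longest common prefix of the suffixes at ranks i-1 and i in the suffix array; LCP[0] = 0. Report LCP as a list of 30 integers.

rank | idx | suffix
   0 |   4 | aaagadegbgafgefggdfaefcagb
   1 |   5 | aagadegbgafgefggdfaefcagb
   2 |   8 | adegbgafgefggdfaefcagb
   3 |  23 | aefcagb
   4 |  14 | afgefggdfaefcagb
   5 |   6 | agadegbgafgefggdfaefcagb
   6 |  27 | agb
   7 |  29 | b
   8 |   1 | bfeaaagadegbgafgefggdfaefcagb
   9 |  12 | bgafgefggdfaefcagb
  10 |  26 | cagb
  11 |   9 | degbgafgefggdfaefcagb
  12 |  21 | dfaefcagb
  13 |   3 | eaaagadegbgafgefggdfaefcagb
  14 |   0 | ebfeaaagadegbgafgefggdfaefcagb
  15 |  24 | efcagb
  16 |  17 | efggdfaefcagb
  17 |  10 | egbgafgefggdfaefcagb
  18 |  22 | faefcagb
  19 |  25 | fcagb
  20 |   2 | feaaagadegbgafgefggdfaefcagb
  21 |  15 | fgefggdfaefcagb
  22 |  18 | fggdfaefcagb
  23 |   7 | gadegbgafgefggdfaefcagb
  24 |  13 | gafgefggdfaefcagb
  25 |  28 | gb
  26 |  11 | gbgafgefggdfaefcagb
  27 |  20 | gdfaefcagb
  28 |  16 | gefggdfaefcagb
  29 |  19 | ggdfaefcagb

SA = [4, 5, 8, 23, 14, 6, 27, 29, 1, 12, 26, 9, 21, 3, 0, 24, 17, 10, 22, 25, 2, 15, 18, 7, 13, 28, 11, 20, 16, 19]
[i] adj suffixes → lcp
  [1] 4/5 → 2 ('aa')
  [2] 5/8 → 1 ('a')
  [3] 8/23 → 1 ('a')
  [4] 23/14 → 1 ('a')
  [5] 14/6 → 1 ('a')
  [6] 6/27 → 2 ('ag')
  [7] 27/29 → 0 ('')
  [8] 29/1 → 1 ('b')
  [9] 1/12 → 1 ('b')
  [10] 12/26 → 0 ('')
  [11] 26/9 → 0 ('')
  [12] 9/21 → 1 ('d')
  [13] 21/3 → 0 ('')
  [14] 3/0 → 1 ('e')
  [15] 0/24 → 1 ('e')
  [16] 24/17 → 2 ('ef')
  [17] 17/10 → 1 ('e')
  [18] 10/22 → 0 ('')
  [19] 22/25 → 1 ('f')
  [20] 25/2 → 1 ('f')
  [21] 2/15 → 1 ('f')
  [22] 15/18 → 2 ('fg')
  [23] 18/7 → 0 ('')
  [24] 7/13 → 2 ('ga')
  [25] 13/28 → 1 ('g')
  [26] 28/11 → 2 ('gb')
  [27] 11/20 → 1 ('g')
  [28] 20/16 → 1 ('g')
  [29] 16/19 → 1 ('g')

[0, 2, 1, 1, 1, 1, 2, 0, 1, 1, 0, 0, 1, 0, 1, 1, 2, 1, 0, 1, 1, 1, 2, 0, 2, 1, 2, 1, 1, 1]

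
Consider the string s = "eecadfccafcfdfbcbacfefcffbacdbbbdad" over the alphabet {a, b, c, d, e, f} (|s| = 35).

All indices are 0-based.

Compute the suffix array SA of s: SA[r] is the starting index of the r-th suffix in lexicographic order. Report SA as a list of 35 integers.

rank | idx | suffix
   0 |  26 | acdbbbdad
   1 |  17 | acfefcffbacdbbbdad
   2 |  33 | ad
   3 |   3 | adfccafcfdfbcbacfefcffbacdbbbdad
   4 |   8 | afcfdfbcbacfefcffbacdbbbdad
   5 |  25 | bacdbbbdad
   6 |  16 | bacfefcffbacdbbbdad
   7 |  29 | bbbdad
   8 |  30 | bbdad
   9 |  14 | bcbacfefcffbacdbbbdad
  10 |  31 | bdad
  11 |   2 | cadfccafcfdfbcbacfefcffbacdbbbdad
  12 |   7 | cafcfdfbcbacfefcffbacdbbbdad
  13 |  15 | cbacfefcffbacdbbbdad
  14 |   6 | ccafcfdfbcbacfefcffbacdbbbdad
  15 |  27 | cdbbbdad
  16 |  10 | cfdfbcbacfefcffbacdbbbdad
  17 |  18 | cfefcffbacdbbbdad
  18 |  22 | cffbacdbbbdad
  19 |  34 | d
  20 |  32 | dad
  21 |  28 | dbbbdad
  22 |  12 | dfbcbacfefcffbacdbbbdad
  23 |   4 | dfccafcfdfbcbacfefcffbacdbbbdad
  24 |   1 | ecadfccafcfdfbcbacfefcffbacdbbbdad
  25 |   0 | eecadfccafcfdfbcbacfefcffbacdbbbdad
  26 |  20 | efcffbacdbbbdad
  27 |  24 | fbacdbbbdad
  28 |  13 | fbcbacfefcffbacdbbbdad
  29 |   5 | fccafcfdfbcbacfefcffbacdbbbdad
  30 |   9 | fcfdfbcbacfefcffbacdbbbdad
  31 |  21 | fcffbacdbbbdad
  32 |  11 | fdfbcbacfefcffbacdbbbdad
  33 |  19 | fefcffbacdbbbdad
  34 |  23 | ffbacdbbbdad

[26, 17, 33, 3, 8, 25, 16, 29, 30, 14, 31, 2, 7, 15, 6, 27, 10, 18, 22, 34, 32, 28, 12, 4, 1, 0, 20, 24, 13, 5, 9, 21, 11, 19, 23]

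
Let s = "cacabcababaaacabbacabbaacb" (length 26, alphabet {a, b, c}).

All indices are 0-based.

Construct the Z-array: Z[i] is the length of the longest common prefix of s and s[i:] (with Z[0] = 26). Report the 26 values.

[26, 0, 2, 0, 0, 2, 0, 0, 0, 0, 0, 0, 0, 2, 0, 0, 0, 0, 2, 0, 0, 0, 0, 0, 1, 0]

Z[0]=26
i=1: outside box; Z[1]=0
i=2: outside box; Z[2]=2 extend→box=[2,4)
i=3: min(r-i=1, Z[1]=0)=0; Z[3]=0
i=4: outside box; Z[4]=0
i=5: outside box; Z[5]=2 extend→box=[5,7)
i=6: min(r-i=1, Z[1]=0)=0; Z[6]=0
i=7: outside box; Z[7]=0
i=8: outside box; Z[8]=0
i=9: outside box; Z[9]=0
i=10: outside box; Z[10]=0
i=11: outside box; Z[11]=0
i=12: outside box; Z[12]=0
i=13: outside box; Z[13]=2 extend→box=[13,15)
i=14: min(r-i=1, Z[1]=0)=0; Z[14]=0
i=15: outside box; Z[15]=0
i=16: outside box; Z[16]=0
i=17: outside box; Z[17]=0
i=18: outside box; Z[18]=2 extend→box=[18,20)
i=19: min(r-i=1, Z[1]=0)=0; Z[19]=0
i=20: outside box; Z[20]=0
i=21: outside box; Z[21]=0
i=22: outside box; Z[22]=0
i=23: outside box; Z[23]=0
i=24: outside box; Z[24]=1 extend→box=[24,25)
i=25: outside box; Z[25]=0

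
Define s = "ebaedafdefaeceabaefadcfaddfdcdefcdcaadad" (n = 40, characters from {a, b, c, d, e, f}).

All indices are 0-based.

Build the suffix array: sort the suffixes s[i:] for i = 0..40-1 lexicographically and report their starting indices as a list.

[35, 14, 38, 36, 19, 23, 10, 2, 16, 5, 1, 15, 34, 32, 28, 12, 21, 39, 37, 4, 33, 27, 20, 24, 7, 29, 25, 13, 0, 11, 3, 17, 8, 30, 18, 22, 9, 31, 26, 6]

rank | idx | suffix
   0 |  35 | aadad
   1 |  14 | abaefadcfaddfdcdefcdcaadad
   2 |  38 | ad
   3 |  36 | adad
   4 |  19 | adcfaddfdcdefcdcaadad
   5 |  23 | addfdcdefcdcaadad
   6 |  10 | aeceabaefadcfaddfdcdefcdcaadad
   7 |   2 | aedafdefaeceabaefadcfaddfdcdefcdcaadad
   8 |  16 | aefadcfaddfdcdefcdcaadad
   9 |   5 | afdefaeceabaefadcfaddfdcdefcdcaadad
  10 |   1 | baedafdefaeceabaefadcfaddfdcdefcdcaadad
  11 |  15 | baefadcfaddfdcdefcdcaadad
  12 |  34 | caadad
  13 |  32 | cdcaadad
  14 |  28 | cdefcdcaadad
  15 |  12 | ceabaefadcfaddfdcdefcdcaadad
  16 |  21 | cfaddfdcdefcdcaadad
  17 |  39 | d
  18 |  37 | dad
  19 |   4 | dafdefaeceabaefadcfaddfdcdefcdcaadad
  20 |  33 | dcaadad
  21 |  27 | dcdefcdcaadad
  22 |  20 | dcfaddfdcdefcdcaadad
  23 |  24 | ddfdcdefcdcaadad
  24 |   7 | defaeceabaefadcfaddfdcdefcdcaadad
  25 |  29 | defcdcaadad
  26 |  25 | dfdcdefcdcaadad
  27 |  13 | eabaefadcfaddfdcdefcdcaadad
  28 |   0 | ebaedafdefaeceabaefadcfaddfdcdefcdcaadad
  29 |  11 | eceabaefadcfaddfdcdefcdcaadad
  30 |   3 | edafdefaeceabaefadcfaddfdcdefcdcaadad
  31 |  17 | efadcfaddfdcdefcdcaadad
  32 |   8 | efaeceabaefadcfaddfdcdefcdcaadad
  33 |  30 | efcdcaadad
  34 |  18 | fadcfaddfdcdefcdcaadad
  35 |  22 | faddfdcdefcdcaadad
  36 |   9 | faeceabaefadcfaddfdcdefcdcaadad
  37 |  31 | fcdcaadad
  38 |  26 | fdcdefcdcaadad
  39 |   6 | fdefaeceabaefadcfaddfdcdefcdcaadad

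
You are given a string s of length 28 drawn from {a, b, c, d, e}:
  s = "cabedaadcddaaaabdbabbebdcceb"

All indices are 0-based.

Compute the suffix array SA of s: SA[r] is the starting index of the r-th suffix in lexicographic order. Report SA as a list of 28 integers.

rank | idx | suffix
   0 |  11 | aaaabdbabbebdcceb
   1 |  12 | aaabdbabbebdcceb
   2 |  13 | aabdbabbebdcceb
   3 |   5 | aadcddaaaabdbabbebdcceb
   4 |  18 | abbebdcceb
   5 |  14 | abdbabbebdcceb
   6 |   1 | abedaadcddaaaabdbabbebdcceb
   7 |   6 | adcddaaaabdbabbebdcceb
   8 |  27 | b
   9 |  17 | babbebdcceb
  10 |  19 | bbebdcceb
  11 |  15 | bdbabbebdcceb
  12 |  22 | bdcceb
  13 |  20 | bebdcceb
  14 |   2 | bedaadcddaaaabdbabbebdcceb
  15 |   0 | cabedaadcddaaaabdbabbebdcceb
  16 |  24 | cceb
  17 |   8 | cddaaaabdbabbebdcceb
  18 |  25 | ceb
  19 |  10 | daaaabdbabbebdcceb
  20 |   4 | daadcddaaaabdbabbebdcceb
  21 |  16 | dbabbebdcceb
  22 |  23 | dcceb
  23 |   7 | dcddaaaabdbabbebdcceb
  24 |   9 | ddaaaabdbabbebdcceb
  25 |  26 | eb
  26 |  21 | ebdcceb
  27 |   3 | edaadcddaaaabdbabbebdcceb

[11, 12, 13, 5, 18, 14, 1, 6, 27, 17, 19, 15, 22, 20, 2, 0, 24, 8, 25, 10, 4, 16, 23, 7, 9, 26, 21, 3]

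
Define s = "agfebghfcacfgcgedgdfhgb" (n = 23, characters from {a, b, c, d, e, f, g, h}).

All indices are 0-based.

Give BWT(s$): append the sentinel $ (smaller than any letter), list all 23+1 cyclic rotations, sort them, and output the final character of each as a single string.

rank  rotation                  last
    0  $agfebghfcacfgcgedgdfhgb  b
    1  acfgcgedgdfhgb$agfebghfc  c
    2  agfebghfcacfgcgedgdfhgb$  $
    3  b$agfebghfcacfgcgedgdfhg  g
    4  bghfcacfgcgedgdfhgb$agfe  e
    5  cacfgcgedgdfhgb$agfebghf  f
    6  cfgcgedgdfhgb$agfebghfca  a
    7  cgedgdfhgb$agfebghfcacfg  g
    8  dfhgb$agfebghfcacfgcgedg  g
    9  dgdfhgb$agfebghfcacfgcge  e
   10  ebghfcacfgcgedgdfhgb$agf  f
   11  edgdfhgb$agfebghfcacfgcg  g
   12  fcacfgcgedgdfhgb$agfebgh  h
   13  febghfcacfgcgedgdfhgb$ag  g
   14  fgcgedgdfhgb$agfebghfcac  c
   15  fhgb$agfebghfcacfgcgedgd  d
   16  gb$agfebghfcacfgcgedgdfh  h
   17  gcgedgdfhgb$agfebghfcacf  f
   18  gdfhgb$agfebghfcacfgcged  d
   19  gedgdfhgb$agfebghfcacfgc  c
   20  gfebghfcacfgcgedgdfhgb$a  a
   21  ghfcacfgcgedgdfhgb$agfeb  b
   22  hfcacfgcgedgdfhgb$agfebg  g
   23  hgb$agfebghfcacfgcgedgdf  f

bc$gefaggefghgcdhfdcabgf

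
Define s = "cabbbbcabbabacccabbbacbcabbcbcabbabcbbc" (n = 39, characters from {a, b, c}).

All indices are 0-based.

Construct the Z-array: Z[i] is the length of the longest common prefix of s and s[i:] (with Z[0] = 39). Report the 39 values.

[39, 0, 0, 0, 0, 0, 4, 0, 0, 0, 0, 0, 0, 1, 1, 5, 0, 0, 0, 0, 0, 1, 0, 4, 0, 0, 0, 1, 0, 4, 0, 0, 0, 0, 0, 1, 0, 0, 1]

Z[0]=39
i=1: outside box; Z[1]=0
i=2: outside box; Z[2]=0
i=3: outside box; Z[3]=0
i=4: outside box; Z[4]=0
i=5: outside box; Z[5]=0
i=6: outside box; Z[6]=4 grow→box=[6,10)
i=7: min(r-i=3, Z[1]=0)=0; Z[7]=0
i=8: min(r-i=2, Z[2]=0)=0; Z[8]=0
i=9: min(r-i=1, Z[3]=0)=0; Z[9]=0
i=10: outside box; Z[10]=0
i=11: outside box; Z[11]=0
i=12: outside box; Z[12]=0
i=13: outside box; Z[13]=1 grow→box=[13,14)
i=14: outside box; Z[14]=1 grow→box=[14,15)
i=15: outside box; Z[15]=5 grow→box=[15,20)
i=16: min(r-i=4, Z[1]=0)=0; Z[16]=0
i=17: min(r-i=3, Z[2]=0)=0; Z[17]=0
i=18: min(r-i=2, Z[3]=0)=0; Z[18]=0
i=19: min(r-i=1, Z[4]=0)=0; Z[19]=0
i=20: outside box; Z[20]=0
i=21: outside box; Z[21]=1 grow→box=[21,22)
i=22: outside box; Z[22]=0
i=23: outside box; Z[23]=4 grow→box=[23,27)
i=24: min(r-i=3, Z[1]=0)=0; Z[24]=0
i=25: min(r-i=2, Z[2]=0)=0; Z[25]=0
i=26: min(r-i=1, Z[3]=0)=0; Z[26]=0
i=27: outside box; Z[27]=1 grow→box=[27,28)
i=28: outside box; Z[28]=0
i=29: outside box; Z[29]=4 grow→box=[29,33)
i=30: min(r-i=3, Z[1]=0)=0; Z[30]=0
i=31: min(r-i=2, Z[2]=0)=0; Z[31]=0
i=32: min(r-i=1, Z[3]=0)=0; Z[32]=0
i=33: outside box; Z[33]=0
i=34: outside box; Z[34]=0
i=35: outside box; Z[35]=1 grow→box=[35,36)
i=36: outside box; Z[36]=0
i=37: outside box; Z[37]=0
i=38: outside box; Z[38]=1 grow→box=[38,39)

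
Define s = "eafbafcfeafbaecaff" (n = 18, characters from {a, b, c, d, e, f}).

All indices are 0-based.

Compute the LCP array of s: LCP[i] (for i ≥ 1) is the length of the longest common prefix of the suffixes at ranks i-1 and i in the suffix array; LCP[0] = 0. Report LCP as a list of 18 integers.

sorted suffixes:
  #0 SA[0]=12  'aecaff'
  #1 SA[1]=9  'afbaecaff'
  #2 SA[2]=1  'afbafcfeafbaecaff'
  #3 SA[3]=4  'afcfeafbaecaff'
  #4 SA[4]=15  'aff'
  #5 SA[5]=11  'baecaff'
  #6 SA[6]=3  'bafcfeafbaecaff'
  #7 SA[7]=14  'caff'
  #8 SA[8]=6  'cfeafbaecaff'
  #9 SA[9]=8  'eafbaecaff'
  #10 SA[10]=0  'eafbafcfeafbaecaff'
  #11 SA[11]=13  'ecaff'
  #12 SA[12]=17  'f'
  #13 SA[13]=10  'fbaecaff'
  #14 SA[14]=2  'fbafcfeafbaecaff'
  #15 SA[15]=5  'fcfeafbaecaff'
  #16 SA[16]=7  'feafbaecaff'
  #17 SA[17]=16  'ff'

SA = [12, 9, 1, 4, 15, 11, 3, 14, 6, 8, 0, 13, 17, 10, 2, 5, 7, 16]
rank  pair      lcp
   1  s[12:],s[9:]  1  'a'
   2  s[9:],s[1:]  4  'afba'
   3  s[1:],s[4:]  2  'af'
   4  s[4:],s[15:]  2  'af'
   5  s[15:],s[11:]  0  ''
   6  s[11:],s[3:]  2  'ba'
   7  s[3:],s[14:]  0  ''
   8  s[14:],s[6:]  1  'c'
   9  s[6:],s[8:]  0  ''
  10  s[8:],s[0:]  5  'eafba'
  11  s[0:],s[13:]  1  'e'
  12  s[13:],s[17:]  0  ''
  13  s[17:],s[10:]  1  'f'
  14  s[10:],s[2:]  3  'fba'
  15  s[2:],s[5:]  1  'f'
  16  s[5:],s[7:]  1  'f'
  17  s[7:],s[16:]  1  'f'

[0, 1, 4, 2, 2, 0, 2, 0, 1, 0, 5, 1, 0, 1, 3, 1, 1, 1]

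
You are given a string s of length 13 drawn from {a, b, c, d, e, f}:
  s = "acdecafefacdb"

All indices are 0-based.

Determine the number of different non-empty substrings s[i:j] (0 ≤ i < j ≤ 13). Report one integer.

81

rank | idx | suffix
   0 |   9 | acdb
   1 |   0 | acdecafefacdb
   2 |   5 | afefacdb
   3 |  12 | b
   4 |   4 | cafefacdb
   5 |  10 | cdb
   6 |   1 | cdecafefacdb
   7 |  11 | db
   8 |   2 | decafefacdb
   9 |   3 | ecafefacdb
  10 |   7 | efacdb
  11 |   8 | facdb
  12 |   6 | fefacdb

SA = [9, 0, 5, 12, 4, 10, 1, 11, 2, 3, 7, 8, 6]
i: (SA[i-1],SA[i]) lcp shared
  1: (9,0) 3 'acd'
  2: (0,5) 1 'a'
  3: (5,12) 0 ''
  4: (12,4) 0 ''
  5: (4,10) 1 'c'
  6: (10,1) 2 'cd'
  7: (1,11) 0 ''
  8: (11,2) 1 'd'
  9: (2,3) 0 ''
  10: (3,7) 1 'e'
  11: (7,8) 0 ''
  12: (8,6) 1 'f'

n(n+1)/2 = 13·14/2 = 91
Σ LCP = 0 + 3 + 1 + 0 + 0 + 1 + 2 + 0 + 1 + 0 + 1 + 0 + 1 = 10
distinct = 91 − 10 = 81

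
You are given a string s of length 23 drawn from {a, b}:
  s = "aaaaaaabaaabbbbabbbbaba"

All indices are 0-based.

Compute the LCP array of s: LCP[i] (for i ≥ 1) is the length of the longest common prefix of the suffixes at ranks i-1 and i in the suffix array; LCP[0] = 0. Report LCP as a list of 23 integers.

rank→(start, suffix):
  0 → (22, 'a')
  1 → (0, 'aaaaaaabaaabbbbabbbbaba')
  2 → (1, 'aaaaaabaaabbbbabbbbaba')
  3 → (2, 'aaaaabaaabbbbabbbbaba')
  4 → (3, 'aaaabaaabbbbabbbbaba')
  5 → (4, 'aaabaaabbbbabbbbaba')
  6 → (8, 'aaabbbbabbbbaba')
  7 → (5, 'aabaaabbbbabbbbaba')
  8 → (9, 'aabbbbabbbbaba')
  9 → (20, 'aba')
  10 → (6, 'abaaabbbbabbbbaba')
  11 → (15, 'abbbbaba')
  12 → (10, 'abbbbabbbbaba')
  13 → (21, 'ba')
  14 → (7, 'baaabbbbabbbbaba')
  15 → (19, 'baba')
  16 → (14, 'babbbbaba')
  17 → (18, 'bbaba')
  18 → (13, 'bbabbbbaba')
  19 → (17, 'bbbaba')
  20 → (12, 'bbbabbbbaba')
  21 → (16, 'bbbbaba')
  22 → (11, 'bbbbabbbbaba')

SA = [22, 0, 1, 2, 3, 4, 8, 5, 9, 20, 6, 15, 10, 21, 7, 19, 14, 18, 13, 17, 12, 16, 11]
i: (SA[i-1],SA[i]) lcp shared
  1: (22,0) 1 'a'
  2: (0,1) 6 'aaaaaa'
  3: (1,2) 5 'aaaaa'
  4: (2,3) 4 'aaaa'
  5: (3,4) 3 'aaa'
  6: (4,8) 4 'aaab'
  7: (8,5) 2 'aa'
  8: (5,9) 3 'aab'
  9: (9,20) 1 'a'
  10: (20,6) 3 'aba'
  11: (6,15) 2 'ab'
  12: (15,10) 7 'abbbbab'
  13: (10,21) 0 ''
  14: (21,7) 2 'ba'
  15: (7,19) 2 'ba'
  16: (19,14) 3 'bab'
  17: (14,18) 1 'b'
  18: (18,13) 4 'bbab'
  19: (13,17) 2 'bb'
  20: (17,12) 5 'bbbab'
  21: (12,16) 3 'bbb'
  22: (16,11) 6 'bbbbab'

[0, 1, 6, 5, 4, 3, 4, 2, 3, 1, 3, 2, 7, 0, 2, 2, 3, 1, 4, 2, 5, 3, 6]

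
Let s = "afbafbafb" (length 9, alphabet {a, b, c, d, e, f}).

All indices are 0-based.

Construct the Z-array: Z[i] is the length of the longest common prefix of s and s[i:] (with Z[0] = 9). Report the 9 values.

Z[0]=9
i=1: fresh scan; Z[1]=0
i=2: fresh scan; Z[2]=0
i=3: fresh scan; Z[3]=6 extend→box=[3,9)
i=4: min(r-i=5, Z[1]=0)=0; Z[4]=0
i=5: min(r-i=4, Z[2]=0)=0; Z[5]=0
i=6: min(r-i=3, Z[3]=6)=3; Z[6]=3
i=7: min(r-i=2, Z[4]=0)=0; Z[7]=0
i=8: min(r-i=1, Z[5]=0)=0; Z[8]=0

[9, 0, 0, 6, 0, 0, 3, 0, 0]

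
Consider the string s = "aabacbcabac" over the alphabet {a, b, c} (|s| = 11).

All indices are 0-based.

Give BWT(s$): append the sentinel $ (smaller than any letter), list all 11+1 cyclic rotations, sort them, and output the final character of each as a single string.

c$cabbaacaba

rank  rotation      last
    0  $aabacbcabac  c
    1  aabacbcabac$  $
    2  abac$aabacbc  c
    3  abacbcabac$a  a
    4  ac$aabacbcab  b
    5  acbcabac$aab  b
    6  bac$aabacbca  a
    7  bacbcabac$aa  a
    8  bcabac$aabac  c
    9  c$aabacbcaba  a
   10  cabac$aabacb  b
   11  cbcabac$aaba  a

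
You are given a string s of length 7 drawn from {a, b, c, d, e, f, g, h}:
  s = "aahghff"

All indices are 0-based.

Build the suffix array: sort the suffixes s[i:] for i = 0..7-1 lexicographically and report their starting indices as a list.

rank | idx | suffix
   0 |   0 | aahghff
   1 |   1 | ahghff
   2 |   6 | f
   3 |   5 | ff
   4 |   3 | ghff
   5 |   4 | hff
   6 |   2 | hghff

[0, 1, 6, 5, 3, 4, 2]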